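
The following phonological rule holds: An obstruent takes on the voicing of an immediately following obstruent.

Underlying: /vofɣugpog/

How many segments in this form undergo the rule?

2

/f/ before /ɣ/ (voiced) → [v]
/g/ before /p/ (voiceless) → [k]
2 segments change.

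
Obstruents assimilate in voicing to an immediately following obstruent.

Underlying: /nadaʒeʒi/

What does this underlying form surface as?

no segment meets the rule's conditions; no change.

[nadaʒeʒi]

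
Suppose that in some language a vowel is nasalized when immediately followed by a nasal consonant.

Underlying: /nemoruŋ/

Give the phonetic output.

/e/ before nasal /m/ → [ẽ]
/u/ before nasal /ŋ/ → [ũ]

[nẽmorũŋ]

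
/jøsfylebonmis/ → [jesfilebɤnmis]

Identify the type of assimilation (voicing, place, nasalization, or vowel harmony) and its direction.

/ø/→[e] /y/→[i] /o/→[ɤ].
Vowels agree with the last vowel, so the harmony is regressive.

vowel harmony, regressive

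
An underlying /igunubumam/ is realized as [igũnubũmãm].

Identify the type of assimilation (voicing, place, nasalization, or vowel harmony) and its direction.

/u/→[ũ] /u/→[ũ] /a/→[ã].
Each target copies a feature from the following segment, so the direction is regressive.

nasalization, regressive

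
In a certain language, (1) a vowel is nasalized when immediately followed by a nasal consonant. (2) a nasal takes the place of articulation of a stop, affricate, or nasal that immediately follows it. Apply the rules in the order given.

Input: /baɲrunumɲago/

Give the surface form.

Rule 1: /a/ before nasal /ɲ/ → [ã]
Rule 1: /u/ before nasal /n/ → [ũ]
Rule 1: /u/ before nasal /m/ → [ũ]
After rule 1: bãɲrũnũmɲago
Rule 2: /m/ before /ɲ/ (palatal) → [ɲ]

[bãɲrũnũɲɲago]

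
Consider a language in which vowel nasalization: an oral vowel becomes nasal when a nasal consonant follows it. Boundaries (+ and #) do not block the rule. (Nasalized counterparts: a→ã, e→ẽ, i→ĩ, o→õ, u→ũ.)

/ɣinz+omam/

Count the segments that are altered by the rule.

3

/i/ before nasal /n/ → [ĩ]
/o/ before nasal /m/ → [õ]
/a/ before nasal /m/ → [ã]
3 segments change.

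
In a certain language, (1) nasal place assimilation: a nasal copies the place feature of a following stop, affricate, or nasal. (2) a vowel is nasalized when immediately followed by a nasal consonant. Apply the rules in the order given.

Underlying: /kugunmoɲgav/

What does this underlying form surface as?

Rule 1: /n/ before /m/ (labial) → [m]
Rule 1: /ɲ/ before /g/ (velar) → [ŋ]
After rule 1: kugummoŋgav
Rule 2: /u/ before nasal /m/ → [ũ]
Rule 2: /o/ before nasal /ŋ/ → [õ]

[kugũmmõŋgav]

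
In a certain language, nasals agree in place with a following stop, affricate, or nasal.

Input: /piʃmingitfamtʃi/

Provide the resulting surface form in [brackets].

/n/ before /g/ (velar) → [ŋ]
/m/ before /tʃ/ (palatal) → [ɲ]

[piʃmiŋgitfaɲtʃi]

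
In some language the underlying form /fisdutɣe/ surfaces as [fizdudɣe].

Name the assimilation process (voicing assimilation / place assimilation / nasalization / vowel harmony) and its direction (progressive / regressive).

voicing assimilation, regressive

/s/→[z] /t/→[d].
Each target copies a feature from the following segment, so the direction is regressive.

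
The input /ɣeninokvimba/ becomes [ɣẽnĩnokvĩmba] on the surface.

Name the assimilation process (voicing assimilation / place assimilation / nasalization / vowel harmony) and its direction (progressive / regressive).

nasalization, regressive

/e/→[ẽ] /i/→[ĩ] /i/→[ĩ].
Each target copies a feature from the following segment, so the direction is regressive.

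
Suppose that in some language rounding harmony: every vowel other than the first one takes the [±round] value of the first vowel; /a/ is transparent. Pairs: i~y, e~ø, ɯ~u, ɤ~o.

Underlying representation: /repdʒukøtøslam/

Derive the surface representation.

/u/ harmonizes with /e/ ([-round]) → [ɯ]
/ø/ harmonizes with /e/ ([-round]) → [e]
/ø/ harmonizes with /e/ ([-round]) → [e]

[repdʒɯketeslam]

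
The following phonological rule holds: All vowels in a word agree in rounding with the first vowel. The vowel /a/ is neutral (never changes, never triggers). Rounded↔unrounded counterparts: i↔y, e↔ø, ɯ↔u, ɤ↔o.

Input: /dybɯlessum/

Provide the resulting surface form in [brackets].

/ɯ/ harmonizes with /y/ ([+round]) → [u]
/e/ harmonizes with /y/ ([+round]) → [ø]

[dybuløssum]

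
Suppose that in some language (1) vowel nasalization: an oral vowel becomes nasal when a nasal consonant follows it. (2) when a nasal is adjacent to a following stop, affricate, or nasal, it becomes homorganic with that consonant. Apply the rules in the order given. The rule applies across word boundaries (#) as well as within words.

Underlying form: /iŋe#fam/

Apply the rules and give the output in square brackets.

[ĩŋe#fãm]

Rule 1: /i/ before nasal /ŋ/ → [ĩ]
Rule 1: /a/ before nasal /m/ → [ã]
After rule 1: ĩŋe#fãm
Rule 2: no segment meets the rule's conditions; no change.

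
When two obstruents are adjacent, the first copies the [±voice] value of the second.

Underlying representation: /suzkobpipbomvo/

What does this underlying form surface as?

/z/ before /k/ (voiceless) → [s]
/b/ before /p/ (voiceless) → [p]
/p/ before /b/ (voiced) → [b]

[suskoppibbomvo]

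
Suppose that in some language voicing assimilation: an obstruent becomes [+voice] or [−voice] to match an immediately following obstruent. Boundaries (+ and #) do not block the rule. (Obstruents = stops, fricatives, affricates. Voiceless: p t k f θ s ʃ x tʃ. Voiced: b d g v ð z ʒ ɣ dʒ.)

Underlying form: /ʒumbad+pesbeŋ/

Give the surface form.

[ʒumbat+pezbeŋ]

/d/ before /p/ (voiceless) → [t]
/s/ before /b/ (voiced) → [z]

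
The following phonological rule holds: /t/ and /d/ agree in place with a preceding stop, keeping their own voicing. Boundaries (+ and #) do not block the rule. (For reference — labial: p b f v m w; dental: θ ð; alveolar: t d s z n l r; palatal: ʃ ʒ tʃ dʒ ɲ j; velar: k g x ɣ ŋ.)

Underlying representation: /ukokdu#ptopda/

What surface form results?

/d/ after /k/ (velar) → [g]
/t/ after /p/ (labial) → [p]
/d/ after /p/ (labial) → [b]

[ukokgu#ppopba]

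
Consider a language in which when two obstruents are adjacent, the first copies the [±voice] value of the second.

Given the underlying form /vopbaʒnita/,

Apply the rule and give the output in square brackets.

/p/ before /b/ (voiced) → [b]

[vobbaʒnita]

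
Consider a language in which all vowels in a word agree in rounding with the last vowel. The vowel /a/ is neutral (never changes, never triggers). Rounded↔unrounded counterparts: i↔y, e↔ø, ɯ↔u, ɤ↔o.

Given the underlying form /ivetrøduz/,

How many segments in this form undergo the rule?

/i/ harmonizes with /u/ ([+round]) → [y]
/e/ harmonizes with /u/ ([+round]) → [ø]
2 segments change.

2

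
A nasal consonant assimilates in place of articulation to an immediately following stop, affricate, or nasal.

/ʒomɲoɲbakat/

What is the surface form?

/m/ before /ɲ/ (palatal) → [ɲ]
/ɲ/ before /b/ (labial) → [m]

[ʒoɲɲombakat]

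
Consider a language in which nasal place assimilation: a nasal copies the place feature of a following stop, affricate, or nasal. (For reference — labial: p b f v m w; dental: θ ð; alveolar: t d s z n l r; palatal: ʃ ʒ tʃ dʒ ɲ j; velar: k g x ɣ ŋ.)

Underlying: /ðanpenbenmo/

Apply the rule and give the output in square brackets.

/n/ before /p/ (labial) → [m]
/n/ before /b/ (labial) → [m]
/n/ before /m/ (labial) → [m]

[ðampembemmo]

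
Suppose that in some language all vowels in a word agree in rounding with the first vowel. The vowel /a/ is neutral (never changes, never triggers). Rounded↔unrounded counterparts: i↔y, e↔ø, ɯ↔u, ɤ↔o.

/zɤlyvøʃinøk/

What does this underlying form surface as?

[zɤliveʃinek]

/y/ harmonizes with /ɤ/ ([-round]) → [i]
/ø/ harmonizes with /ɤ/ ([-round]) → [e]
/ø/ harmonizes with /ɤ/ ([-round]) → [e]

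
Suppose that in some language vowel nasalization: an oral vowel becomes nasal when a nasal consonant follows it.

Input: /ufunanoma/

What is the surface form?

[ufũnãnõma]

/u/ before nasal /n/ → [ũ]
/a/ before nasal /n/ → [ã]
/o/ before nasal /m/ → [õ]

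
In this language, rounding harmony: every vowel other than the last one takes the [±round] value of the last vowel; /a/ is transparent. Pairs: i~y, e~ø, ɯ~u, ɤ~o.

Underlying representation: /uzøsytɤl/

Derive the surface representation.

[ɯzesitɤl]

/u/ harmonizes with /ɤ/ ([-round]) → [ɯ]
/ø/ harmonizes with /ɤ/ ([-round]) → [e]
/y/ harmonizes with /ɤ/ ([-round]) → [i]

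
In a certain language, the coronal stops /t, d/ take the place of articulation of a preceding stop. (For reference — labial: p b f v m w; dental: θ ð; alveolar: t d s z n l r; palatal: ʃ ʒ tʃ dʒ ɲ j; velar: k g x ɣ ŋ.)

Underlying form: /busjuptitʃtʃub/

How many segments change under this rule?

1

/t/ after /p/ (labial) → [p]
1 segment changes.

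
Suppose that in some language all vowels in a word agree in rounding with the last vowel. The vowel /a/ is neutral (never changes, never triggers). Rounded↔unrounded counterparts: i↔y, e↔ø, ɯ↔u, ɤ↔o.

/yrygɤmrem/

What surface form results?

/y/ harmonizes with /e/ ([-round]) → [i]
/y/ harmonizes with /e/ ([-round]) → [i]

[irigɤmrem]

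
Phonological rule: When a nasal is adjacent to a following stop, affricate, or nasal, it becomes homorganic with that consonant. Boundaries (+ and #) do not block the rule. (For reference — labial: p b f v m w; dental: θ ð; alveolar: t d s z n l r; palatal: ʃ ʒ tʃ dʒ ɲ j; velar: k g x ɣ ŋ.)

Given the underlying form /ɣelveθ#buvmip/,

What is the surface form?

[ɣelveθ#buvmip]

no segment meets the rule's conditions; no change.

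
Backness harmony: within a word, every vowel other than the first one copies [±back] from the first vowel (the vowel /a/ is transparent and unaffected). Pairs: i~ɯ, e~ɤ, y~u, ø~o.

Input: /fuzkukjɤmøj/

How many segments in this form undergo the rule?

/ø/ harmonizes with /u/ ([+back]) → [o]
1 segment changes.

1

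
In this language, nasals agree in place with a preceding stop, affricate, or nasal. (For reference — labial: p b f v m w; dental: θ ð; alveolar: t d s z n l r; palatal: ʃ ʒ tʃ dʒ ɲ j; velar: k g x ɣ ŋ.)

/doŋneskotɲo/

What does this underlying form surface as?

/n/ after /ŋ/ (velar) → [ŋ]
/ɲ/ after /t/ (alveolar) → [n]

[doŋŋeskotno]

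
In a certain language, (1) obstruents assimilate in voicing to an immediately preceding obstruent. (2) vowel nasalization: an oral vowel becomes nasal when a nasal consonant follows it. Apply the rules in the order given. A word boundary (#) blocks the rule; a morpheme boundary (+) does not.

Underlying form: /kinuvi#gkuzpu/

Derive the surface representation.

Rule 1: /k/ after /g/ (voiced) → [g]
Rule 1: /p/ after /z/ (voiced) → [b]
After rule 1: kinuvi#gguzbu
Rule 2: /i/ before nasal /n/ → [ĩ]

[kĩnuvi#gguzbu]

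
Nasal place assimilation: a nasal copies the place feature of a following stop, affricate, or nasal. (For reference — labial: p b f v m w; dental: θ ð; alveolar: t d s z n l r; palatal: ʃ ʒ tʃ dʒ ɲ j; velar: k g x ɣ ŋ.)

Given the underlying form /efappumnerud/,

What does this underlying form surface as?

/m/ before /n/ (alveolar) → [n]

[efappunnerud]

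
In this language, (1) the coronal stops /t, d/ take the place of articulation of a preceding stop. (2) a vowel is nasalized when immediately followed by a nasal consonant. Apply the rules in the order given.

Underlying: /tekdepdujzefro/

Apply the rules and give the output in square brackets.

[tekgepbujzefro]

Rule 1: /d/ after /k/ (velar) → [g]
Rule 1: /d/ after /p/ (labial) → [b]
After rule 1: tekgepbujzefro
Rule 2: no segment meets the rule's conditions; no change.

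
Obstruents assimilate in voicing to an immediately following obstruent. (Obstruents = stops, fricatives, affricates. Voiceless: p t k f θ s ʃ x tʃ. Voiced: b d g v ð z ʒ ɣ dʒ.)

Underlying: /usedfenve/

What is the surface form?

[usetfenve]

/d/ before /f/ (voiceless) → [t]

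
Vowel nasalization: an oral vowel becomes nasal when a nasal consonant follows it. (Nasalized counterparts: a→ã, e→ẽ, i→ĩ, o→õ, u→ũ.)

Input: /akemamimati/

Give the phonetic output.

[akẽmãmĩmati]

/e/ before nasal /m/ → [ẽ]
/a/ before nasal /m/ → [ã]
/i/ before nasal /m/ → [ĩ]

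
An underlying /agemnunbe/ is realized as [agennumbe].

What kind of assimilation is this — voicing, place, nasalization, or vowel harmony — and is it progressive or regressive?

/m/→[n] /n/→[m].
Each target copies a feature from the following segment, so the direction is regressive.

place assimilation, regressive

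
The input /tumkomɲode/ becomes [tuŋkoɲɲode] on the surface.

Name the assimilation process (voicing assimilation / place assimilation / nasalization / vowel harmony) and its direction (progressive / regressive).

/m/→[ŋ] /m/→[ɲ].
Each target copies a feature from the following segment, so the direction is regressive.

place assimilation, regressive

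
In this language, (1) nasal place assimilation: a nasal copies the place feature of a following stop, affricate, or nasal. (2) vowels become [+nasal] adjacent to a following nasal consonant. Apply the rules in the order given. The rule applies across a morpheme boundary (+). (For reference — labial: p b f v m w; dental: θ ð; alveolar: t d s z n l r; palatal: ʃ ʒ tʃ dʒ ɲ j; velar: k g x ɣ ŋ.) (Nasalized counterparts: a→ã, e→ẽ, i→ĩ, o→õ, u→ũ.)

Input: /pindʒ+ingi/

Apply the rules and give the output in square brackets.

[pĩɲdʒ+ĩŋgi]

Rule 1: /n/ before /dʒ/ (palatal) → [ɲ]
Rule 1: /n/ before /g/ (velar) → [ŋ]
After rule 1: piɲdʒ+iŋgi
Rule 2: /i/ before nasal /ɲ/ → [ĩ]
Rule 2: /i/ before nasal /ŋ/ → [ĩ]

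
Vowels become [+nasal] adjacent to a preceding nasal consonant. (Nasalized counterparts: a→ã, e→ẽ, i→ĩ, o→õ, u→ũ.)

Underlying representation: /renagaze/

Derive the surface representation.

/a/ after nasal /n/ → [ã]

[renãgaze]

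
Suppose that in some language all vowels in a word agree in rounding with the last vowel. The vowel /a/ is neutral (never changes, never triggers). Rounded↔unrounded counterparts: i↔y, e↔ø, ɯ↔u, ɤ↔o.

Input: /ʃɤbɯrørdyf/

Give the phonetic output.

[ʃoburørdyf]

/ɤ/ harmonizes with /y/ ([+round]) → [o]
/ɯ/ harmonizes with /y/ ([+round]) → [u]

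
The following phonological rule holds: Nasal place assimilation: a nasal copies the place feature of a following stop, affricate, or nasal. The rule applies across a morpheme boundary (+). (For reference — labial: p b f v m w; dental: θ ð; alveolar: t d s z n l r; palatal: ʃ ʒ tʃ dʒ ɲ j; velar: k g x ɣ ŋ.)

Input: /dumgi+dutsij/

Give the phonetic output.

/m/ before /g/ (velar) → [ŋ]

[duŋgi+dutsij]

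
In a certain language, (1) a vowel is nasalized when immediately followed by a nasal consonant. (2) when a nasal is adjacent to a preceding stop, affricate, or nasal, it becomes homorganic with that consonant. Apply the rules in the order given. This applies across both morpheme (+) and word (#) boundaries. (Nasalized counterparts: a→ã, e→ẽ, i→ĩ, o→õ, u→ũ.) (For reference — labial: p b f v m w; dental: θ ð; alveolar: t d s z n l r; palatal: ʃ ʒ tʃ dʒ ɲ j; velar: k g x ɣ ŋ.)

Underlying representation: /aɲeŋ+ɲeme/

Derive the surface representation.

[ãɲẽŋ+ŋẽme]

Rule 1: /a/ before nasal /ɲ/ → [ã]
Rule 1: /e/ before nasal /ŋ/ → [ẽ]
Rule 1: /e/ before nasal /m/ → [ẽ]
After rule 1: ãɲẽŋ+ɲẽme
Rule 2: /ɲ/ after /ŋ/ (velar) → [ŋ]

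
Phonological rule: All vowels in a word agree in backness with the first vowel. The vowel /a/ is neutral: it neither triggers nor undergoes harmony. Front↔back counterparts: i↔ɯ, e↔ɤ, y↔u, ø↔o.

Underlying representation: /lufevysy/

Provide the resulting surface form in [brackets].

/e/ harmonizes with /u/ ([+back]) → [ɤ]
/y/ harmonizes with /u/ ([+back]) → [u]
/y/ harmonizes with /u/ ([+back]) → [u]

[lufɤvusu]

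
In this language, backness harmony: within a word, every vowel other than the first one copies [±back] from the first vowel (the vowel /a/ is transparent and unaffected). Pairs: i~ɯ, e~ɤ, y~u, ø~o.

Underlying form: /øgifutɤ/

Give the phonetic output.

/u/ harmonizes with /ø/ ([-back]) → [y]
/ɤ/ harmonizes with /ø/ ([-back]) → [e]

[øgifyte]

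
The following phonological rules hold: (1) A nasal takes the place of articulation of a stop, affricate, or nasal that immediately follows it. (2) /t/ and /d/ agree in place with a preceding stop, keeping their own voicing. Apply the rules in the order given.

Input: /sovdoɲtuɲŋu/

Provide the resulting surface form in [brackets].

Rule 1: /ɲ/ before /t/ (alveolar) → [n]
Rule 1: /ɲ/ before /ŋ/ (velar) → [ŋ]
After rule 1: sovdontuŋŋu
Rule 2: no segment meets the rule's conditions; no change.

[sovdontuŋŋu]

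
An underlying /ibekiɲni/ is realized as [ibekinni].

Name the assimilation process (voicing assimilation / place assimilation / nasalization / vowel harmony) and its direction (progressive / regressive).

place assimilation, regressive

/ɲ/→[n].
Each target copies a feature from the following segment, so the direction is regressive.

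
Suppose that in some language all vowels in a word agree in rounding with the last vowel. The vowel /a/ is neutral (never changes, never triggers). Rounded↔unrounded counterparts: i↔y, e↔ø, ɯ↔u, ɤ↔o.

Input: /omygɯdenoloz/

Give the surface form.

[omygudønoloz]

/ɯ/ harmonizes with /o/ ([+round]) → [u]
/e/ harmonizes with /o/ ([+round]) → [ø]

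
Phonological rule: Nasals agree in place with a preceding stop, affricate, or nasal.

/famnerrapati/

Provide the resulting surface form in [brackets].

/n/ after /m/ (labial) → [m]

[fammerrapati]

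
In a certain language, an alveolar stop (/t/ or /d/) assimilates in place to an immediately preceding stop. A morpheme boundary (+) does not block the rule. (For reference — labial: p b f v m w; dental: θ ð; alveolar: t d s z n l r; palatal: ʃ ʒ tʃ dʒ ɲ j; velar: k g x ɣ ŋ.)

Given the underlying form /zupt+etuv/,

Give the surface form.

[zupp+etuv]

/t/ after /p/ (labial) → [p]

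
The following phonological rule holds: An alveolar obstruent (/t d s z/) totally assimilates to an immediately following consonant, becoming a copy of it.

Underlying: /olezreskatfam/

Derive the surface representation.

/z/ before /r/ → [r] (total assimilation)
/s/ before /k/ → [k] (total assimilation)
/t/ before /f/ → [f] (total assimilation)

[olerrekkaffam]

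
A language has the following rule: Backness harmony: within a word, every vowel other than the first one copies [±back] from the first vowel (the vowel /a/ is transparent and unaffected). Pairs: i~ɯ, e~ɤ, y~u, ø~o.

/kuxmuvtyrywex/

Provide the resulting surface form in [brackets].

[kuxmuvturuwɤx]

/y/ harmonizes with /u/ ([+back]) → [u]
/y/ harmonizes with /u/ ([+back]) → [u]
/e/ harmonizes with /u/ ([+back]) → [ɤ]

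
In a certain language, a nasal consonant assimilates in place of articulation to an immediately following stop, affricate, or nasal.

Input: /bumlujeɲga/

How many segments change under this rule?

/ɲ/ before /g/ (velar) → [ŋ]
1 segment changes.

1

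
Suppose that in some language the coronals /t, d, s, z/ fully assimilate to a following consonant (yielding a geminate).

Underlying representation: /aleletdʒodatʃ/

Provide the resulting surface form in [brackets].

[aleledʒdʒodatʃ]

/t/ before /dʒ/ → [dʒ] (total assimilation)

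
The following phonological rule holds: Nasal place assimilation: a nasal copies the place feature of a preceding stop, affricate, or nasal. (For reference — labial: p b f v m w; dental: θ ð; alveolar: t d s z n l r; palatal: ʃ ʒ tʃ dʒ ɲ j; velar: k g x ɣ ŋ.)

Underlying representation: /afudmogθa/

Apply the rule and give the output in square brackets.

[afudnogθa]

/m/ after /d/ (alveolar) → [n]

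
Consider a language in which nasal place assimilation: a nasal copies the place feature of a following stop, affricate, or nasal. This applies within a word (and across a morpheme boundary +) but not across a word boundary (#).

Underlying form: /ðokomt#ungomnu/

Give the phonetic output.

[ðokont#uŋgonnu]

/m/ before /t/ (alveolar) → [n]
/n/ before /g/ (velar) → [ŋ]
/m/ before /n/ (alveolar) → [n]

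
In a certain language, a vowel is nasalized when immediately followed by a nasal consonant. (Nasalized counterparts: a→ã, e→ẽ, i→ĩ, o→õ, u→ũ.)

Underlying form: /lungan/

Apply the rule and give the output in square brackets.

/u/ before nasal /n/ → [ũ]
/a/ before nasal /n/ → [ã]

[lũngãn]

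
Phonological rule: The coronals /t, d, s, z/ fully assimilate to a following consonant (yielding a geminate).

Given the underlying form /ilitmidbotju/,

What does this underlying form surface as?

/t/ before /m/ → [m] (total assimilation)
/d/ before /b/ → [b] (total assimilation)
/t/ before /j/ → [j] (total assimilation)

[ilimmibbojju]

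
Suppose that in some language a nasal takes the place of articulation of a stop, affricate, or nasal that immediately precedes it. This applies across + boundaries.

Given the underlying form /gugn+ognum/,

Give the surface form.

/n/ after /g/ (velar) → [ŋ]
/n/ after /g/ (velar) → [ŋ]

[gugŋ+ogŋum]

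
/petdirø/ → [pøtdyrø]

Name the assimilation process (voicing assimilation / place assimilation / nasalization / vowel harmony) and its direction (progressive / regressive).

/e/→[ø] /i/→[y].
Vowels agree with the last vowel, so the harmony is regressive.

vowel harmony, regressive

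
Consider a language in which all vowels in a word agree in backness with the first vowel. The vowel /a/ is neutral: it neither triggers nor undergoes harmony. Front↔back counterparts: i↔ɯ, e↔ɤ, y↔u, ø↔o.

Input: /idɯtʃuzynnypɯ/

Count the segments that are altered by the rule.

/ɯ/ harmonizes with /i/ ([-back]) → [i]
/u/ harmonizes with /i/ ([-back]) → [y]
/ɯ/ harmonizes with /i/ ([-back]) → [i]
3 segments change.

3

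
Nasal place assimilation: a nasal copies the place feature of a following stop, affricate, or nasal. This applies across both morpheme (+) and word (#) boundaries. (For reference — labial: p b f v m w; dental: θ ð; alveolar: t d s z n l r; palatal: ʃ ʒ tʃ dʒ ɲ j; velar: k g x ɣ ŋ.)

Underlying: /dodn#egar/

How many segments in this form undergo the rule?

No segment meets the rule's conditions.

0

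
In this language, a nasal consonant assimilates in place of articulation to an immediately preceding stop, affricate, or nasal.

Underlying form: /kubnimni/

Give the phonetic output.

[kubmimmi]

/n/ after /b/ (labial) → [m]
/n/ after /m/ (labial) → [m]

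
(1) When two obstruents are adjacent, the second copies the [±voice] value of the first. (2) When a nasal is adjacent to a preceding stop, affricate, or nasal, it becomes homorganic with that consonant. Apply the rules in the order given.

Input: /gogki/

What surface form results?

Rule 1: /k/ after /g/ (voiced) → [g]
After rule 1: goggi
Rule 2: no segment meets the rule's conditions; no change.

[goggi]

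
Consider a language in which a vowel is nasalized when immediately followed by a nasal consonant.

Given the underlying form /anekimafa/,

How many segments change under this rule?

/a/ before nasal /n/ → [ã]
/i/ before nasal /m/ → [ĩ]
2 segments change.

2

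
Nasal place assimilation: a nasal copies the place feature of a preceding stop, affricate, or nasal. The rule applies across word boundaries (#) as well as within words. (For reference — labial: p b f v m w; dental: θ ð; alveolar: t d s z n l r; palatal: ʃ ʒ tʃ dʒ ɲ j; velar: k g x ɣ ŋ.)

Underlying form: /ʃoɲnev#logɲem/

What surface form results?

/n/ after /ɲ/ (palatal) → [ɲ]
/ɲ/ after /g/ (velar) → [ŋ]

[ʃoɲɲev#logŋem]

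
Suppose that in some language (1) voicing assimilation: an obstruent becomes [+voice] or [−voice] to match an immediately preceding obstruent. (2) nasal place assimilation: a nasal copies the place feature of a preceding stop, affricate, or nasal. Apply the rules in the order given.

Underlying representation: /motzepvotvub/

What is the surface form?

Rule 1: /z/ after /t/ (voiceless) → [s]
Rule 1: /v/ after /p/ (voiceless) → [f]
Rule 1: /v/ after /t/ (voiceless) → [f]
After rule 1: motsepfotfub
Rule 2: no segment meets the rule's conditions; no change.

[motsepfotfub]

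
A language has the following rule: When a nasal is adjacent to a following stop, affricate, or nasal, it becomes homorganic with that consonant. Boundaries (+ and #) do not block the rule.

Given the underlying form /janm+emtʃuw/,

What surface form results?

[jamm+eɲtʃuw]

/n/ before /m/ (labial) → [m]
/m/ before /tʃ/ (palatal) → [ɲ]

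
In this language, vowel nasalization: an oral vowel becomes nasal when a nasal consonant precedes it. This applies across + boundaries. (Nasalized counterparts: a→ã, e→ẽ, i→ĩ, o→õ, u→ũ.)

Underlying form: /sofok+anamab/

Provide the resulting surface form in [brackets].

[sofok+anãmãb]

/a/ after nasal /n/ → [ã]
/a/ after nasal /m/ → [ã]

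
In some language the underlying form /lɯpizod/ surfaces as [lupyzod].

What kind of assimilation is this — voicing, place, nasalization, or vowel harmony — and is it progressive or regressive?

/ɯ/→[u] /i/→[y].
Vowels agree with the last vowel, so the harmony is regressive.

vowel harmony, regressive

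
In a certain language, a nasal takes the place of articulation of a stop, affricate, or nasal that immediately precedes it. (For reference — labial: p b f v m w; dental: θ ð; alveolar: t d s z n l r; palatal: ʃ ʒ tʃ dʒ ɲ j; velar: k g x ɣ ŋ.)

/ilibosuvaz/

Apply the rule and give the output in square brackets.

no segment meets the rule's conditions; no change.

[ilibosuvaz]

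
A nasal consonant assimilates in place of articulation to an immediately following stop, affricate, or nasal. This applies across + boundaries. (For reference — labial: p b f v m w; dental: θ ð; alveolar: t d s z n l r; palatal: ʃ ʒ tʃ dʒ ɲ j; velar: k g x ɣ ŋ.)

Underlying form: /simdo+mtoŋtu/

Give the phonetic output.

[sindo+ntontu]

/m/ before /d/ (alveolar) → [n]
/m/ before /t/ (alveolar) → [n]
/ŋ/ before /t/ (alveolar) → [n]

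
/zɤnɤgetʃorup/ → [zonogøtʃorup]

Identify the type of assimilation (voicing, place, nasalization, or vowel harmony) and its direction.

/ɤ/→[o] /ɤ/→[o] /e/→[ø].
Vowels agree with the last vowel, so the harmony is regressive.

vowel harmony, regressive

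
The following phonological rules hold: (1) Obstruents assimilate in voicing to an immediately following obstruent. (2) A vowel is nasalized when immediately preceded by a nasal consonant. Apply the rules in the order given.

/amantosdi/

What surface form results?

[amãntozdi]

Rule 1: /s/ before /d/ (voiced) → [z]
After rule 1: amantozdi
Rule 2: /a/ after nasal /m/ → [ã]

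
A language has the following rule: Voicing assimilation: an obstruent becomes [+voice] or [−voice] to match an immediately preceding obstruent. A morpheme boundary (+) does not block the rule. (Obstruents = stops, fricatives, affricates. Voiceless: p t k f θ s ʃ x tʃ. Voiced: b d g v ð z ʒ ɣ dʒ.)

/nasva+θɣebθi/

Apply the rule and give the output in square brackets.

[nasfa+θxebði]

/v/ after /s/ (voiceless) → [f]
/ɣ/ after /θ/ (voiceless) → [x]
/θ/ after /b/ (voiced) → [ð]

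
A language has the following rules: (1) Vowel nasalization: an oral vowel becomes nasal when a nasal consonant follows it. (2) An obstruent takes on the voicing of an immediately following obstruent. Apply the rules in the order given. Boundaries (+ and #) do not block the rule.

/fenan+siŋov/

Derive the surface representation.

Rule 1: /e/ before nasal /n/ → [ẽ]
Rule 1: /a/ before nasal /n/ → [ã]
Rule 1: /i/ before nasal /ŋ/ → [ĩ]
After rule 1: fẽnãn+sĩŋov
Rule 2: no segment meets the rule's conditions; no change.

[fẽnãn+sĩŋov]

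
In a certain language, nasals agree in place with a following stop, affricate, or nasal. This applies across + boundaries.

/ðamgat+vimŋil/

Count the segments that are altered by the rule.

/m/ before /g/ (velar) → [ŋ]
/m/ before /ŋ/ (velar) → [ŋ]
2 segments change.

2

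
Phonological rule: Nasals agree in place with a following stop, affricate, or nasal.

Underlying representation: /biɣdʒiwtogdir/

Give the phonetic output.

[biɣdʒiwtogdir]

no segment meets the rule's conditions; no change.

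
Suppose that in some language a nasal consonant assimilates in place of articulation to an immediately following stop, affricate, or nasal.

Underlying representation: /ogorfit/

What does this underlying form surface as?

[ogorfit]

no segment meets the rule's conditions; no change.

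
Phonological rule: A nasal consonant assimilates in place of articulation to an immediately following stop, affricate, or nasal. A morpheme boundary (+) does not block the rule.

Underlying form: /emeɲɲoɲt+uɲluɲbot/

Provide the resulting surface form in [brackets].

/ɲ/ before /t/ (alveolar) → [n]
/ɲ/ before /b/ (labial) → [m]

[emeɲɲont+uɲlumbot]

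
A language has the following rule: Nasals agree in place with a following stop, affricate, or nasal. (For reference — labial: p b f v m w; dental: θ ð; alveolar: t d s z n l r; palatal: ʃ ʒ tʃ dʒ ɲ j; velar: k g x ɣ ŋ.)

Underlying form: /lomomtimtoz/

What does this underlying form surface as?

[lomontintoz]

/m/ before /t/ (alveolar) → [n]
/m/ before /t/ (alveolar) → [n]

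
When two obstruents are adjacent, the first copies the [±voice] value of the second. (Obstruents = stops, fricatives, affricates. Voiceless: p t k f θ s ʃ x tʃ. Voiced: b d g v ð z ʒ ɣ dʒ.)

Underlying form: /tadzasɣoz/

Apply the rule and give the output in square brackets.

/s/ before /ɣ/ (voiced) → [z]

[tadzazɣoz]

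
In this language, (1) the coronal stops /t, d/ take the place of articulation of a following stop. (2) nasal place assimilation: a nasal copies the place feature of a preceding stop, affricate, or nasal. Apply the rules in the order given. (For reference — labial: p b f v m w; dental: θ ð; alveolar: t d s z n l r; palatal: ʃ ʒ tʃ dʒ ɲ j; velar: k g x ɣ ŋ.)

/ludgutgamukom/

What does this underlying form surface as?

Rule 1: /d/ before /g/ (velar) → [g]
Rule 1: /t/ before /g/ (velar) → [k]
After rule 1: luggukgamukom
Rule 2: no segment meets the rule's conditions; no change.

[luggukgamukom]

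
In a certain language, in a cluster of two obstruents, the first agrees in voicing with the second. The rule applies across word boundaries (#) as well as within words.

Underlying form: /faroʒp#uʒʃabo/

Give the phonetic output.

[faroʃp#uʃʃabo]

/ʒ/ before /p/ (voiceless) → [ʃ]
/ʒ/ before /ʃ/ (voiceless) → [ʃ]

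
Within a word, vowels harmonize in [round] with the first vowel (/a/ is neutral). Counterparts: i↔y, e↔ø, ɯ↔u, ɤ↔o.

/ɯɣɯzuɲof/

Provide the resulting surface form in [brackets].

[ɯɣɯzɯɲɤf]

/u/ harmonizes with /ɯ/ ([-round]) → [ɯ]
/o/ harmonizes with /ɯ/ ([-round]) → [ɤ]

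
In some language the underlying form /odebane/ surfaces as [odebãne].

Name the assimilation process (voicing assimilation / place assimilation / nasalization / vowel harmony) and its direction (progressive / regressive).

nasalization, regressive

/a/→[ã].
Each target copies a feature from the following segment, so the direction is regressive.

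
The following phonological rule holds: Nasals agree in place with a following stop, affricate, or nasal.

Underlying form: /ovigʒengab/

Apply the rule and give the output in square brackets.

[ovigʒeŋgab]

/n/ before /g/ (velar) → [ŋ]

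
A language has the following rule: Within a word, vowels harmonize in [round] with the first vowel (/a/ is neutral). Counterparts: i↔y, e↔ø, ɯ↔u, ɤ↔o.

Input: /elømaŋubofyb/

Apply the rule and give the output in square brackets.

/ø/ harmonizes with /e/ ([-round]) → [e]
/u/ harmonizes with /e/ ([-round]) → [ɯ]
/o/ harmonizes with /e/ ([-round]) → [ɤ]
/y/ harmonizes with /e/ ([-round]) → [i]

[elemaŋɯbɤfib]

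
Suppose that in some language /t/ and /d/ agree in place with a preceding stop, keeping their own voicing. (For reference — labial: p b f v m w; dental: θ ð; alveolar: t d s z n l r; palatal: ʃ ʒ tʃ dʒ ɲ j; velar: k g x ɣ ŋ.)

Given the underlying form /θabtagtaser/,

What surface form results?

[θabpagkaser]

/t/ after /b/ (labial) → [p]
/t/ after /g/ (velar) → [k]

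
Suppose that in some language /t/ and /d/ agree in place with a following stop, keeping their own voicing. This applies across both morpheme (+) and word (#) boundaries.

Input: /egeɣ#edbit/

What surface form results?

[egeɣ#ebbit]

/d/ before /b/ (labial) → [b]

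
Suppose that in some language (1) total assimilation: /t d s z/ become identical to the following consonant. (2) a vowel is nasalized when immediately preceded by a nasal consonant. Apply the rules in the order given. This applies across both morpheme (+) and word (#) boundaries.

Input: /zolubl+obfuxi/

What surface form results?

Rule 1: no segment meets the rule's conditions; no change.
After rule 1: zolubl+obfuxi
Rule 2: no segment meets the rule's conditions; no change.

[zolubl+obfuxi]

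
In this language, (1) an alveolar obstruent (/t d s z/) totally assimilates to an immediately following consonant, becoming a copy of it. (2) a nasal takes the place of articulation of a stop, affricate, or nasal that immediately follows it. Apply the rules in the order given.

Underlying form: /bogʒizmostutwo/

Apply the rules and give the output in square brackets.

[bogʒimmottuwwo]

Rule 1: /z/ before /m/ → [m] (total assimilation)
Rule 1: /s/ before /t/ → [t] (total assimilation)
Rule 1: /t/ before /w/ → [w] (total assimilation)
After rule 1: bogʒimmottuwwo
Rule 2: no segment meets the rule's conditions; no change.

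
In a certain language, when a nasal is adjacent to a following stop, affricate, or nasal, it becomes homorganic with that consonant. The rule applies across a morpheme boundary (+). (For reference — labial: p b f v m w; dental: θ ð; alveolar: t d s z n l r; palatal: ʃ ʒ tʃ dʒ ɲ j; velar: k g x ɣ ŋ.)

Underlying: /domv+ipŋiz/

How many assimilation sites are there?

No segment meets the rule's conditions.

0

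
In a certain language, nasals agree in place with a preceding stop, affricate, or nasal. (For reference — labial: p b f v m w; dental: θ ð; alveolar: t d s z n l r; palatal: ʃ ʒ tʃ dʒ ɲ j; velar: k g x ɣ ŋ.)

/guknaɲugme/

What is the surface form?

[gukŋaɲugŋe]

/n/ after /k/ (velar) → [ŋ]
/m/ after /g/ (velar) → [ŋ]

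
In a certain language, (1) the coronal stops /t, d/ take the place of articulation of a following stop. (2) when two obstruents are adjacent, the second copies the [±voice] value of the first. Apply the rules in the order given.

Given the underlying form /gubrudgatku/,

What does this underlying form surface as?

Rule 1: /d/ before /g/ (velar) → [g]
Rule 1: /t/ before /k/ (velar) → [k]
After rule 1: gubruggakku
Rule 2: no segment meets the rule's conditions; no change.

[gubruggakku]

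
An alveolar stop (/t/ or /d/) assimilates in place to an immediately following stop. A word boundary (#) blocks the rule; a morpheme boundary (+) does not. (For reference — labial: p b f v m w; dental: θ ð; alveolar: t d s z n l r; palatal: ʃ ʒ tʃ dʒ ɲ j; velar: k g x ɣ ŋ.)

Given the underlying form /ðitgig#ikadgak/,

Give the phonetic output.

[ðikgig#ikaggak]

/t/ before /g/ (velar) → [k]
/d/ before /g/ (velar) → [g]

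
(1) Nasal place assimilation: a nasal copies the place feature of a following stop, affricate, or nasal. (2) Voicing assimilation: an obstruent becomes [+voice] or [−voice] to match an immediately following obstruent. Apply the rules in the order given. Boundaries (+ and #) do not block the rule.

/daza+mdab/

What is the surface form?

Rule 1: /m/ before /d/ (alveolar) → [n]
After rule 1: daza+ndab
Rule 2: no segment meets the rule's conditions; no change.

[daza+ndab]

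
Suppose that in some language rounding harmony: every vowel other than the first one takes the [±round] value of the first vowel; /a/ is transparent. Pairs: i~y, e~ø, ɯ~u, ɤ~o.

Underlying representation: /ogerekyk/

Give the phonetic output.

[ogørøkyk]

/e/ harmonizes with /o/ ([+round]) → [ø]
/e/ harmonizes with /o/ ([+round]) → [ø]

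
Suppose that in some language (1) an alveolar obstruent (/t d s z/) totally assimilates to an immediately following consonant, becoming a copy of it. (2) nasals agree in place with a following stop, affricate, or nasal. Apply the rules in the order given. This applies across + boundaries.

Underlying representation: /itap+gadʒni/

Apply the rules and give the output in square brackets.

Rule 1: no segment meets the rule's conditions; no change.
After rule 1: itap+gadʒni
Rule 2: no segment meets the rule's conditions; no change.

[itap+gadʒni]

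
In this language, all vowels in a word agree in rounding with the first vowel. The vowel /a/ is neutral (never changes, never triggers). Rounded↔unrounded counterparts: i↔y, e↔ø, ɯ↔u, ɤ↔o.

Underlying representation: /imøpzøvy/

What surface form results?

/ø/ harmonizes with /i/ ([-round]) → [e]
/ø/ harmonizes with /i/ ([-round]) → [e]
/y/ harmonizes with /i/ ([-round]) → [i]

[imepzevi]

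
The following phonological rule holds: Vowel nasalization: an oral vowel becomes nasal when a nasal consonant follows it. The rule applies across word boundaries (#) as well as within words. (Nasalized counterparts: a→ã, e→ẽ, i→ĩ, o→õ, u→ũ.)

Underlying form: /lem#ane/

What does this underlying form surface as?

/e/ before nasal /m/ → [ẽ]
/a/ before nasal /n/ → [ã]

[lẽm#ãne]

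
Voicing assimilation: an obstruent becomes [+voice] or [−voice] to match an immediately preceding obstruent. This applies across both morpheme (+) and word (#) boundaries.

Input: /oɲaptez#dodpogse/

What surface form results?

/p/ after /d/ (voiced) → [b]
/s/ after /g/ (voiced) → [z]

[oɲaptez#dodbogze]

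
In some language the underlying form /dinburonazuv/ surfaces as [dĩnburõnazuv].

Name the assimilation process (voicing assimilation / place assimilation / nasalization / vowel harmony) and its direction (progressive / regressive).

nasalization, regressive

/i/→[ĩ] /o/→[õ].
Each target copies a feature from the following segment, so the direction is regressive.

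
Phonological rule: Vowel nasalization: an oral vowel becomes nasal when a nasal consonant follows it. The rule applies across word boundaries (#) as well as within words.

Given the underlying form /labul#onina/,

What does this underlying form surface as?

/o/ before nasal /n/ → [õ]
/i/ before nasal /n/ → [ĩ]

[labul#õnĩna]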